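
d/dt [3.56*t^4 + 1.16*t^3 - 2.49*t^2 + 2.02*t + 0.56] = 14.24*t^3 + 3.48*t^2 - 4.98*t + 2.02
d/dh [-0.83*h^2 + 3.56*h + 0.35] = 3.56 - 1.66*h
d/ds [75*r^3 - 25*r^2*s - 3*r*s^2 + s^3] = -25*r^2 - 6*r*s + 3*s^2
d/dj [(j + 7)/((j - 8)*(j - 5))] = (-j^2 - 14*j + 131)/(j^4 - 26*j^3 + 249*j^2 - 1040*j + 1600)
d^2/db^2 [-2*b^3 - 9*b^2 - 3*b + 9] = -12*b - 18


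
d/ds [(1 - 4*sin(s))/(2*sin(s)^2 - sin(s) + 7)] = (8*sin(s)^2 - 4*sin(s) - 27)*cos(s)/(-sin(s) - cos(2*s) + 8)^2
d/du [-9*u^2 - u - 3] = -18*u - 1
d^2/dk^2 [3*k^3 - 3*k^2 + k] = 18*k - 6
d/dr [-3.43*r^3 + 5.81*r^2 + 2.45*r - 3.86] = -10.29*r^2 + 11.62*r + 2.45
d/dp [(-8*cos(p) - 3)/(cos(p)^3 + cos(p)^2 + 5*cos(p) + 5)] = (-16*cos(p)^3 - 17*cos(p)^2 - 6*cos(p) + 25)*sin(p)/((sin(p)^2 - 6)^2*(cos(p) + 1)^2)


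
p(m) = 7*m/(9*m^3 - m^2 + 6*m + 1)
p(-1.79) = 0.19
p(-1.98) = 0.16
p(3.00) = 0.08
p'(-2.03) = 0.13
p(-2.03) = 0.16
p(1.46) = 0.29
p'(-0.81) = 0.91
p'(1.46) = -0.29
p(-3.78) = 0.05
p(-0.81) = 0.61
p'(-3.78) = 0.03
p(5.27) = 0.03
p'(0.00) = 7.00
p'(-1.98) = 0.14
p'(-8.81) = 0.00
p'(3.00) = -0.05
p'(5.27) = -0.01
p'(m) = 7*m*(-27*m^2 + 2*m - 6)/(9*m^3 - m^2 + 6*m + 1)^2 + 7/(9*m^3 - m^2 + 6*m + 1) = 7*(-18*m^3 + m^2 + 1)/(81*m^6 - 18*m^5 + 109*m^4 + 6*m^3 + 34*m^2 + 12*m + 1)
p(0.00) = 0.00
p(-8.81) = 0.01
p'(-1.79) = 0.18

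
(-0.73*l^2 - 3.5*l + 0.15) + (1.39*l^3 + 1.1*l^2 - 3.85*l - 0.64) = 1.39*l^3 + 0.37*l^2 - 7.35*l - 0.49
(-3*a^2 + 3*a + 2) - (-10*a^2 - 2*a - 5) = 7*a^2 + 5*a + 7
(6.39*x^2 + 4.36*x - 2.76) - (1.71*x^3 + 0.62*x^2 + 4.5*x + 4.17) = -1.71*x^3 + 5.77*x^2 - 0.14*x - 6.93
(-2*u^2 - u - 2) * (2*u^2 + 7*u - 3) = -4*u^4 - 16*u^3 - 5*u^2 - 11*u + 6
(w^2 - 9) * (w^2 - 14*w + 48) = w^4 - 14*w^3 + 39*w^2 + 126*w - 432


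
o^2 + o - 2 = (o - 1)*(o + 2)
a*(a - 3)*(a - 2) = a^3 - 5*a^2 + 6*a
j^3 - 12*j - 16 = (j - 4)*(j + 2)^2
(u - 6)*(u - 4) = u^2 - 10*u + 24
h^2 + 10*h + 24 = (h + 4)*(h + 6)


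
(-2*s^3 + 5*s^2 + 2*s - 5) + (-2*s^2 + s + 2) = -2*s^3 + 3*s^2 + 3*s - 3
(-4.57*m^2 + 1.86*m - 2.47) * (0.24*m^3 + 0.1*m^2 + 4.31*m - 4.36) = -1.0968*m^5 - 0.0106000000000001*m^4 - 20.1035*m^3 + 27.6948*m^2 - 18.7553*m + 10.7692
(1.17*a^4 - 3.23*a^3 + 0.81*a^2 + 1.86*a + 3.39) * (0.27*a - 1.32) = 0.3159*a^5 - 2.4165*a^4 + 4.4823*a^3 - 0.567*a^2 - 1.5399*a - 4.4748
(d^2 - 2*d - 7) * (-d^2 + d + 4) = -d^4 + 3*d^3 + 9*d^2 - 15*d - 28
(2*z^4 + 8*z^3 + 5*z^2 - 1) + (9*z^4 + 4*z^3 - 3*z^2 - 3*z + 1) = 11*z^4 + 12*z^3 + 2*z^2 - 3*z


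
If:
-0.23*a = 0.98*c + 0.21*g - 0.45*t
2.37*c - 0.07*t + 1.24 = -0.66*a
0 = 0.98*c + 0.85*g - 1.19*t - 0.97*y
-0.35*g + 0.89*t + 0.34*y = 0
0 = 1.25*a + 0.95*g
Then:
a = -1.95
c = 0.03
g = 2.57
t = 0.26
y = 1.96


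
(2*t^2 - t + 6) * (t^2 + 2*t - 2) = 2*t^4 + 3*t^3 + 14*t - 12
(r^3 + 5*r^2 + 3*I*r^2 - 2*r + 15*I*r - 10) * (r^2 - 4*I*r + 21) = r^5 + 5*r^4 - I*r^4 + 31*r^3 - 5*I*r^3 + 155*r^2 + 71*I*r^2 - 42*r + 355*I*r - 210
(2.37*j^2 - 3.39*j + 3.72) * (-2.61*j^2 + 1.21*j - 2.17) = -6.1857*j^4 + 11.7156*j^3 - 18.954*j^2 + 11.8575*j - 8.0724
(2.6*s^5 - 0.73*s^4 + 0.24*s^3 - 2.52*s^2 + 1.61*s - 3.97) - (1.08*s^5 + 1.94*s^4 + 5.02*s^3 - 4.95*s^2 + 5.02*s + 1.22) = 1.52*s^5 - 2.67*s^4 - 4.78*s^3 + 2.43*s^2 - 3.41*s - 5.19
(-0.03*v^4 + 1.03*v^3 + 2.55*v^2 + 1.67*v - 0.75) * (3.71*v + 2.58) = -0.1113*v^5 + 3.7439*v^4 + 12.1179*v^3 + 12.7747*v^2 + 1.5261*v - 1.935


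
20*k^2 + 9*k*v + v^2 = (4*k + v)*(5*k + v)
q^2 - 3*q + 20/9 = (q - 5/3)*(q - 4/3)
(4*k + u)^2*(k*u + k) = 16*k^3*u + 16*k^3 + 8*k^2*u^2 + 8*k^2*u + k*u^3 + k*u^2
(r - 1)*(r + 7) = r^2 + 6*r - 7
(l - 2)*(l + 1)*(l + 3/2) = l^3 + l^2/2 - 7*l/2 - 3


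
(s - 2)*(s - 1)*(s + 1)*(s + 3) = s^4 + s^3 - 7*s^2 - s + 6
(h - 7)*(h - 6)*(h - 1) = h^3 - 14*h^2 + 55*h - 42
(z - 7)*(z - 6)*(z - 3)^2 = z^4 - 19*z^3 + 129*z^2 - 369*z + 378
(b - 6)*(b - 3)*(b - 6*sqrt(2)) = b^3 - 9*b^2 - 6*sqrt(2)*b^2 + 18*b + 54*sqrt(2)*b - 108*sqrt(2)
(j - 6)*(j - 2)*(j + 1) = j^3 - 7*j^2 + 4*j + 12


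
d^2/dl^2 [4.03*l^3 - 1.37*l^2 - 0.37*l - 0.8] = 24.18*l - 2.74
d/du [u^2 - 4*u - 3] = 2*u - 4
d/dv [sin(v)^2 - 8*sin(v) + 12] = 2*(sin(v) - 4)*cos(v)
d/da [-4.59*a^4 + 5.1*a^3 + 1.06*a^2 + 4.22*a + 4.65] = -18.36*a^3 + 15.3*a^2 + 2.12*a + 4.22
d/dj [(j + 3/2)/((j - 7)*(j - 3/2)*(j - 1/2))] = 2*(-16*j^3 + 36*j^2 + 216*j - 219)/(16*j^6 - 288*j^5 + 1768*j^4 - 4416*j^3 + 4993*j^2 - 2478*j + 441)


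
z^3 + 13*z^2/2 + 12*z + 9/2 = (z + 1/2)*(z + 3)^2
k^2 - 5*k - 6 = (k - 6)*(k + 1)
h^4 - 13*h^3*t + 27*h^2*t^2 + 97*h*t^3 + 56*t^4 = (h - 8*t)*(h - 7*t)*(h + t)^2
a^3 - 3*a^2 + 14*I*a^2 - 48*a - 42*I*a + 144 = (a - 3)*(a + 6*I)*(a + 8*I)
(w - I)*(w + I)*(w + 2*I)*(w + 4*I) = w^4 + 6*I*w^3 - 7*w^2 + 6*I*w - 8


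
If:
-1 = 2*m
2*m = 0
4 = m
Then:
No Solution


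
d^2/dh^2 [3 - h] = 0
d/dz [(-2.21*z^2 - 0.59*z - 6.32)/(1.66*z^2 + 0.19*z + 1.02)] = (0.5595*z^2 + 16.474*z + 0.599)/(2.7556*z^4 + 0.6308*z^3 + 3.4225*z^2 + 0.3876*z + 1.0404)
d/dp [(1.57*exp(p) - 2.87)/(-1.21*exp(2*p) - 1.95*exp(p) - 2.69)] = (1.8997*exp(2*p) - 6.9454*exp(p) - 9.8198)*exp(p)/(1.4641*exp(4*p) + 4.719*exp(3*p) + 10.3123*exp(2*p) + 10.491*exp(p) + 7.2361)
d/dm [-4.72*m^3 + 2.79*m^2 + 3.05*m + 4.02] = -14.16*m^2 + 5.58*m + 3.05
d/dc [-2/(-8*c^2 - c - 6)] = 2*(-16*c - 1)/(8*c^2 + c + 6)^2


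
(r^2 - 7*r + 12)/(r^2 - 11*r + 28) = (r - 3)/(r - 7)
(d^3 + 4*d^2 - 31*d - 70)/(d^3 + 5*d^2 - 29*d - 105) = (d + 2)/(d + 3)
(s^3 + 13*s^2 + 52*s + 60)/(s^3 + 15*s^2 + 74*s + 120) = (s + 2)/(s + 4)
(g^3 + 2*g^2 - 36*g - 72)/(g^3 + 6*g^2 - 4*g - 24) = (g - 6)/(g - 2)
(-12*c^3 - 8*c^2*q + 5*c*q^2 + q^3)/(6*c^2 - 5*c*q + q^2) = (6*c^2 + 7*c*q + q^2)/(-3*c + q)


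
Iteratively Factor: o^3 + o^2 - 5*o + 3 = (o + 3)*(o^2 - 2*o + 1) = (o - 1)*(o + 3)*(o - 1)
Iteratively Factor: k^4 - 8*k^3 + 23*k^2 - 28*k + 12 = (k - 3)*(k^3 - 5*k^2 + 8*k - 4) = (k - 3)*(k - 2)*(k^2 - 3*k + 2) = (k - 3)*(k - 2)^2*(k - 1)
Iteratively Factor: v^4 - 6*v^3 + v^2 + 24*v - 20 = (v + 2)*(v^3 - 8*v^2 + 17*v - 10) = (v - 2)*(v + 2)*(v^2 - 6*v + 5) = (v - 5)*(v - 2)*(v + 2)*(v - 1)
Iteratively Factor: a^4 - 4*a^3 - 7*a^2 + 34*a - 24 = (a + 3)*(a^3 - 7*a^2 + 14*a - 8) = (a - 4)*(a + 3)*(a^2 - 3*a + 2) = (a - 4)*(a - 2)*(a + 3)*(a - 1)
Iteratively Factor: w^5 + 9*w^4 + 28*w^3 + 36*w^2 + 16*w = (w + 1)*(w^4 + 8*w^3 + 20*w^2 + 16*w) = (w + 1)*(w + 2)*(w^3 + 6*w^2 + 8*w) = (w + 1)*(w + 2)^2*(w^2 + 4*w) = w*(w + 1)*(w + 2)^2*(w + 4)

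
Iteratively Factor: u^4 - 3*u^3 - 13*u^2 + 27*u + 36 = (u + 3)*(u^3 - 6*u^2 + 5*u + 12) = (u - 3)*(u + 3)*(u^2 - 3*u - 4) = (u - 4)*(u - 3)*(u + 3)*(u + 1)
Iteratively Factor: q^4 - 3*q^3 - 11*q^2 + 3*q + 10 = (q - 5)*(q^3 + 2*q^2 - q - 2) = (q - 5)*(q + 2)*(q^2 - 1) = (q - 5)*(q - 1)*(q + 2)*(q + 1)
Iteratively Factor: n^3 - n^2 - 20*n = (n - 5)*(n^2 + 4*n) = n*(n - 5)*(n + 4)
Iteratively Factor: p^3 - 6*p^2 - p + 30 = (p + 2)*(p^2 - 8*p + 15) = (p - 3)*(p + 2)*(p - 5)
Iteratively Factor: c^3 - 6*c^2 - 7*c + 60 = (c + 3)*(c^2 - 9*c + 20) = (c - 4)*(c + 3)*(c - 5)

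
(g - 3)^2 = g^2 - 6*g + 9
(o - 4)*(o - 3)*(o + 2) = o^3 - 5*o^2 - 2*o + 24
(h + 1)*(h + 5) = h^2 + 6*h + 5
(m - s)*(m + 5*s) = m^2 + 4*m*s - 5*s^2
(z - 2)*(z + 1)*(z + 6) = z^3 + 5*z^2 - 8*z - 12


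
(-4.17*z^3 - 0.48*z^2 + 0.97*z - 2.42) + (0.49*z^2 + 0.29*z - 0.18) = -4.17*z^3 + 0.01*z^2 + 1.26*z - 2.6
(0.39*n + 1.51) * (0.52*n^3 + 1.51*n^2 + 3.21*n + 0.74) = 0.2028*n^4 + 1.3741*n^3 + 3.532*n^2 + 5.1357*n + 1.1174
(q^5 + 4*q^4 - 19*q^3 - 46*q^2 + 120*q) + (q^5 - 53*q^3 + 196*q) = 2*q^5 + 4*q^4 - 72*q^3 - 46*q^2 + 316*q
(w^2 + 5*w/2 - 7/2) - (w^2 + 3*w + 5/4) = -w/2 - 19/4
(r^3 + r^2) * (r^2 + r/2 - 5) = r^5 + 3*r^4/2 - 9*r^3/2 - 5*r^2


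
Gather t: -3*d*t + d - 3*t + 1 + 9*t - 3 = d + t*(6 - 3*d) - 2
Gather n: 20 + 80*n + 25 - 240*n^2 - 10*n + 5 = -240*n^2 + 70*n + 50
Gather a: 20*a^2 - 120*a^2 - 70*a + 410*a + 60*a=-100*a^2 + 400*a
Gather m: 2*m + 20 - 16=2*m + 4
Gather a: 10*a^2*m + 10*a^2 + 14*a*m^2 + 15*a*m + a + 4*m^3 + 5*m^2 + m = a^2*(10*m + 10) + a*(14*m^2 + 15*m + 1) + 4*m^3 + 5*m^2 + m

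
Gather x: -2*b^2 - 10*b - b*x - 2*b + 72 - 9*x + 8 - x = -2*b^2 - 12*b + x*(-b - 10) + 80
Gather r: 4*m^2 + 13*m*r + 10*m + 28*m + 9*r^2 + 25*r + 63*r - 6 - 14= 4*m^2 + 38*m + 9*r^2 + r*(13*m + 88) - 20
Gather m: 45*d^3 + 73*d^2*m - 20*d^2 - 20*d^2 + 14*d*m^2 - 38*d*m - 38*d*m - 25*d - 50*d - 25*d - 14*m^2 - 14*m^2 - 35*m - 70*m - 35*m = 45*d^3 - 40*d^2 - 100*d + m^2*(14*d - 28) + m*(73*d^2 - 76*d - 140)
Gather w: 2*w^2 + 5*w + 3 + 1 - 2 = 2*w^2 + 5*w + 2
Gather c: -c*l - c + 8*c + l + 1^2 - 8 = c*(7 - l) + l - 7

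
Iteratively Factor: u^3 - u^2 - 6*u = (u - 3)*(u^2 + 2*u) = u*(u - 3)*(u + 2)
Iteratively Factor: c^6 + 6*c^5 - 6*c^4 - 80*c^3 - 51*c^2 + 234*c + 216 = (c + 3)*(c^5 + 3*c^4 - 15*c^3 - 35*c^2 + 54*c + 72) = (c + 3)^2*(c^4 - 15*c^2 + 10*c + 24) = (c + 3)^2*(c + 4)*(c^3 - 4*c^2 + c + 6) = (c - 3)*(c + 3)^2*(c + 4)*(c^2 - c - 2) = (c - 3)*(c - 2)*(c + 3)^2*(c + 4)*(c + 1)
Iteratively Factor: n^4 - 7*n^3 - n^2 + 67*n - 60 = (n - 5)*(n^3 - 2*n^2 - 11*n + 12) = (n - 5)*(n - 4)*(n^2 + 2*n - 3) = (n - 5)*(n - 4)*(n + 3)*(n - 1)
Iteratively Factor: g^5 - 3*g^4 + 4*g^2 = (g - 2)*(g^4 - g^3 - 2*g^2) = (g - 2)*(g + 1)*(g^3 - 2*g^2) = g*(g - 2)*(g + 1)*(g^2 - 2*g) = g*(g - 2)^2*(g + 1)*(g)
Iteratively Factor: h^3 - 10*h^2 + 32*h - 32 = (h - 2)*(h^2 - 8*h + 16) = (h - 4)*(h - 2)*(h - 4)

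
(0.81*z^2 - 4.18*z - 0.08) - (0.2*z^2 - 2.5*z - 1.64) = 0.61*z^2 - 1.68*z + 1.56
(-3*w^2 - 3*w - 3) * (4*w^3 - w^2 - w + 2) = -12*w^5 - 9*w^4 - 6*w^3 - 3*w - 6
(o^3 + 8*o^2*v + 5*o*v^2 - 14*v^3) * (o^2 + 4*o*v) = o^5 + 12*o^4*v + 37*o^3*v^2 + 6*o^2*v^3 - 56*o*v^4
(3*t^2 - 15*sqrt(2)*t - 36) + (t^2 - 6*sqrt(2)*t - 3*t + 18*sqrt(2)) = 4*t^2 - 21*sqrt(2)*t - 3*t - 36 + 18*sqrt(2)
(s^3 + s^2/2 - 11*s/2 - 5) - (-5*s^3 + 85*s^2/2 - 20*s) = 6*s^3 - 42*s^2 + 29*s/2 - 5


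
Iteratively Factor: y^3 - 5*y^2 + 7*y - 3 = (y - 1)*(y^2 - 4*y + 3) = (y - 1)^2*(y - 3)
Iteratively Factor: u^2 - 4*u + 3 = (u - 1)*(u - 3)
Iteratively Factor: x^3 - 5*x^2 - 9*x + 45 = (x + 3)*(x^2 - 8*x + 15) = (x - 5)*(x + 3)*(x - 3)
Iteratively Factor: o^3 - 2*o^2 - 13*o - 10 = (o + 1)*(o^2 - 3*o - 10) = (o - 5)*(o + 1)*(o + 2)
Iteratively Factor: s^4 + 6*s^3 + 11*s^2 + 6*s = (s)*(s^3 + 6*s^2 + 11*s + 6) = s*(s + 3)*(s^2 + 3*s + 2) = s*(s + 2)*(s + 3)*(s + 1)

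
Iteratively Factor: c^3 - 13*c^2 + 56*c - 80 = (c - 4)*(c^2 - 9*c + 20) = (c - 5)*(c - 4)*(c - 4)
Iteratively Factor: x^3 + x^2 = (x)*(x^2 + x) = x*(x + 1)*(x)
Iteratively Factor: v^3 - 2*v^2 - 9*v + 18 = (v - 3)*(v^2 + v - 6) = (v - 3)*(v + 3)*(v - 2)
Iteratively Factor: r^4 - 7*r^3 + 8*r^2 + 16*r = (r - 4)*(r^3 - 3*r^2 - 4*r) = r*(r - 4)*(r^2 - 3*r - 4) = r*(r - 4)^2*(r + 1)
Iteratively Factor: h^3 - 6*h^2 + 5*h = (h)*(h^2 - 6*h + 5) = h*(h - 5)*(h - 1)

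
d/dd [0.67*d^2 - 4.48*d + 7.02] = 1.34*d - 4.48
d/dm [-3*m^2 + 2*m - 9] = 2 - 6*m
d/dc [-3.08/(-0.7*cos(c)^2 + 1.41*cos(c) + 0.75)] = (4.312*cos(c) - 4.3428)*sin(c)/(-0.7*cos(c)^2 + 1.41*cos(c) + 0.75)^2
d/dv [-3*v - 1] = -3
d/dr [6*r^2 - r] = 12*r - 1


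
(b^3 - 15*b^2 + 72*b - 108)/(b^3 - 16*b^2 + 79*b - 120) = (b^2 - 12*b + 36)/(b^2 - 13*b + 40)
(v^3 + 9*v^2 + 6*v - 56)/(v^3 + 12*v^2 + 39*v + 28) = (v - 2)/(v + 1)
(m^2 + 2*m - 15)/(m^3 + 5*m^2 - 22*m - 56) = (m^2 + 2*m - 15)/(m^3 + 5*m^2 - 22*m - 56)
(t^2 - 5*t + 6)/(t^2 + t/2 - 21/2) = 2*(t - 2)/(2*t + 7)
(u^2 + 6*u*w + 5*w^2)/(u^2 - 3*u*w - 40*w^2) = (u + w)/(u - 8*w)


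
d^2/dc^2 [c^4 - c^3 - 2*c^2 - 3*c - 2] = 12*c^2 - 6*c - 4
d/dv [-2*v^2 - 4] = -4*v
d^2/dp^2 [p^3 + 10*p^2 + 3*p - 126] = 6*p + 20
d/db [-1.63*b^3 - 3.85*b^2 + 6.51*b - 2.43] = -4.89*b^2 - 7.7*b + 6.51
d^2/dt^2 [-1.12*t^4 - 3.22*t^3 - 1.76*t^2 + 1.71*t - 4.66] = -13.44*t^2 - 19.32*t - 3.52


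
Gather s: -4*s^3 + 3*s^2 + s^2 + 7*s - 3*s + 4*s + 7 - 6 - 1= -4*s^3 + 4*s^2 + 8*s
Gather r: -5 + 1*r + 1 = r - 4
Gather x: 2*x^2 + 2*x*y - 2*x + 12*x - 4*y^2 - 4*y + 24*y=2*x^2 + x*(2*y + 10) - 4*y^2 + 20*y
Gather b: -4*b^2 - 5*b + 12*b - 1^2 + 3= -4*b^2 + 7*b + 2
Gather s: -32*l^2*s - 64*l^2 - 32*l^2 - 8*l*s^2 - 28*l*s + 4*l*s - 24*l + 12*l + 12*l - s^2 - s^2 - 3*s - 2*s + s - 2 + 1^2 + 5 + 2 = -96*l^2 + s^2*(-8*l - 2) + s*(-32*l^2 - 24*l - 4) + 6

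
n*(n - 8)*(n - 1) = n^3 - 9*n^2 + 8*n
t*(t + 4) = t^2 + 4*t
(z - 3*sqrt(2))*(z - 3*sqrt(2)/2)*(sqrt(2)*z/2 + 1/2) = sqrt(2)*z^3/2 - 4*z^2 + 9*sqrt(2)*z/4 + 9/2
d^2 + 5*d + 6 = (d + 2)*(d + 3)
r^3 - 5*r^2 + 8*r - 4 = (r - 2)^2*(r - 1)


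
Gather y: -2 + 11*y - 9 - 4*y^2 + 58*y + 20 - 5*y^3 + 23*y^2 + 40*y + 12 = -5*y^3 + 19*y^2 + 109*y + 21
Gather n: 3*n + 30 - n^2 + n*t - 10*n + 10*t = -n^2 + n*(t - 7) + 10*t + 30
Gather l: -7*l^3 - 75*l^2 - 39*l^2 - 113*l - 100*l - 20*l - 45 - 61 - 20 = -7*l^3 - 114*l^2 - 233*l - 126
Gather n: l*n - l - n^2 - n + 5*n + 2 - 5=-l - n^2 + n*(l + 4) - 3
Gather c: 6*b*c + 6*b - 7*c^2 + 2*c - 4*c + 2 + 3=6*b - 7*c^2 + c*(6*b - 2) + 5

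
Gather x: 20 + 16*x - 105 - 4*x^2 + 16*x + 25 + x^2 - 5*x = -3*x^2 + 27*x - 60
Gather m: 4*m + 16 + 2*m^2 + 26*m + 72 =2*m^2 + 30*m + 88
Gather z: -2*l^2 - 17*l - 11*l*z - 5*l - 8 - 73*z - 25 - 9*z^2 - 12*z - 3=-2*l^2 - 22*l - 9*z^2 + z*(-11*l - 85) - 36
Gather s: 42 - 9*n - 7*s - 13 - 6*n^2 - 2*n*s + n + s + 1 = -6*n^2 - 8*n + s*(-2*n - 6) + 30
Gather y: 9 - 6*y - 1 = 8 - 6*y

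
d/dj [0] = 0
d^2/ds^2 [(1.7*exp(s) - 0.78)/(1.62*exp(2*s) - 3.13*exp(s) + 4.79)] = (4.46148000000001*exp(4*s) + 0.431892000000005*exp(3*s) - 67.284756*exp(2*s) + 42.056584*exp(s) + 27.310664)*exp(s)/(4.251528*exp(6*s) - 24.643116*exp(5*s) + 85.325562*exp(4*s) - 176.393341*exp(3*s) + 252.289779*exp(2*s) - 215.445099*exp(s) + 109.902239)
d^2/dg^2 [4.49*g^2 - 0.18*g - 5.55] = 8.98000000000000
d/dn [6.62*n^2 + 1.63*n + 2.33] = 13.24*n + 1.63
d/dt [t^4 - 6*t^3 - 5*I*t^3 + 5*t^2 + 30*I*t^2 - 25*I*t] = 4*t^3 + t^2*(-18 - 15*I) + t*(10 + 60*I) - 25*I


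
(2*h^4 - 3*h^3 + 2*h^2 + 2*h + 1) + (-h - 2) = 2*h^4 - 3*h^3 + 2*h^2 + h - 1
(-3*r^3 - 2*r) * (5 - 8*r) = 24*r^4 - 15*r^3 + 16*r^2 - 10*r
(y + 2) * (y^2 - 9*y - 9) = y^3 - 7*y^2 - 27*y - 18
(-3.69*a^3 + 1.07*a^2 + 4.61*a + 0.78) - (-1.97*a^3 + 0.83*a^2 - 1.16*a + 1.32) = -1.72*a^3 + 0.24*a^2 + 5.77*a - 0.54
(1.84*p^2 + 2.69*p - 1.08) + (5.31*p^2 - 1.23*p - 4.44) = 7.15*p^2 + 1.46*p - 5.52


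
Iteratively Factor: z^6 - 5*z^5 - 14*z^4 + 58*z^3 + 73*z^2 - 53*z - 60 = (z + 3)*(z^5 - 8*z^4 + 10*z^3 + 28*z^2 - 11*z - 20) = (z - 4)*(z + 3)*(z^4 - 4*z^3 - 6*z^2 + 4*z + 5) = (z - 5)*(z - 4)*(z + 3)*(z^3 + z^2 - z - 1) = (z - 5)*(z - 4)*(z + 1)*(z + 3)*(z^2 - 1) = (z - 5)*(z - 4)*(z - 1)*(z + 1)*(z + 3)*(z + 1)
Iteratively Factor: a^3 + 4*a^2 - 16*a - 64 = (a + 4)*(a^2 - 16) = (a - 4)*(a + 4)*(a + 4)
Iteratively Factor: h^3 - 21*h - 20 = (h - 5)*(h^2 + 5*h + 4) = (h - 5)*(h + 4)*(h + 1)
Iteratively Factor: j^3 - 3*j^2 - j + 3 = (j - 1)*(j^2 - 2*j - 3) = (j - 3)*(j - 1)*(j + 1)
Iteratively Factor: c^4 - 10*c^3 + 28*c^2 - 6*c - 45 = (c - 3)*(c^3 - 7*c^2 + 7*c + 15) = (c - 5)*(c - 3)*(c^2 - 2*c - 3) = (c - 5)*(c - 3)^2*(c + 1)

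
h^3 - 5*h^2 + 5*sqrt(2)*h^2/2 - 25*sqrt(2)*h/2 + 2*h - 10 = (h - 5)*(h + sqrt(2)/2)*(h + 2*sqrt(2))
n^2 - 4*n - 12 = (n - 6)*(n + 2)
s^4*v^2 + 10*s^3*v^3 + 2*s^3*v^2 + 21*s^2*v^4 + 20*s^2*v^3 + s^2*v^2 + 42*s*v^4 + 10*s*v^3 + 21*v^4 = (s + 3*v)*(s + 7*v)*(s*v + v)^2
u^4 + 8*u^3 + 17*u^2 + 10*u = u*(u + 1)*(u + 2)*(u + 5)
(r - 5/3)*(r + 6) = r^2 + 13*r/3 - 10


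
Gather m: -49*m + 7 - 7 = -49*m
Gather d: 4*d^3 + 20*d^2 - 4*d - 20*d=4*d^3 + 20*d^2 - 24*d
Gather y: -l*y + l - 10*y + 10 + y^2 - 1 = l + y^2 + y*(-l - 10) + 9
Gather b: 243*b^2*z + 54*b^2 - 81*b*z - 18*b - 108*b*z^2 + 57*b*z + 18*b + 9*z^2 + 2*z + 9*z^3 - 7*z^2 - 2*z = b^2*(243*z + 54) + b*(-108*z^2 - 24*z) + 9*z^3 + 2*z^2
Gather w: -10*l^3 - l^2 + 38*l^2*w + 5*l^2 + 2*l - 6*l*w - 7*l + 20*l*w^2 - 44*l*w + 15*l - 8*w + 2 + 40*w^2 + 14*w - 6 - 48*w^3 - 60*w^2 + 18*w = -10*l^3 + 4*l^2 + 10*l - 48*w^3 + w^2*(20*l - 20) + w*(38*l^2 - 50*l + 24) - 4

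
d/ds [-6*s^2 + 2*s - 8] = 2 - 12*s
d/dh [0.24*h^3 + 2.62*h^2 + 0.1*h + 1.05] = 0.72*h^2 + 5.24*h + 0.1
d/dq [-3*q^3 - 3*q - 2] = -9*q^2 - 3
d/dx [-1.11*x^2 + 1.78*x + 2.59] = 1.78 - 2.22*x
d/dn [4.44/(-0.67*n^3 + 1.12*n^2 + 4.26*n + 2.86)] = (8.9244*n^2 - 9.9456*n - 18.9144)/(-0.67*n^3 + 1.12*n^2 + 4.26*n + 2.86)^2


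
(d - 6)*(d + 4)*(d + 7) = d^3 + 5*d^2 - 38*d - 168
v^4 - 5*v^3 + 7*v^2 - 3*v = v*(v - 3)*(v - 1)^2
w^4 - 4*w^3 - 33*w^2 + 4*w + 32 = (w - 8)*(w - 1)*(w + 1)*(w + 4)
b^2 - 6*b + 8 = (b - 4)*(b - 2)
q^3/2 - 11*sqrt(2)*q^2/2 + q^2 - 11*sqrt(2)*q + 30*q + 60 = (q/2 + 1)*(q - 6*sqrt(2))*(q - 5*sqrt(2))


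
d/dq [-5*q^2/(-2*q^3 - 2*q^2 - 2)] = -5*q^4/(2*(q^3 + q^2 + 1)^2) + 5*q/(q^3 + q^2 + 1)^2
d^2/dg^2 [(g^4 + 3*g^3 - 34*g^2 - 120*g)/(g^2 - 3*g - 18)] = 2*(g^3 + 9*g^2 + 27*g + 21)/(g^3 + 9*g^2 + 27*g + 27)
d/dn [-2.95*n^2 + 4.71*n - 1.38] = 4.71 - 5.9*n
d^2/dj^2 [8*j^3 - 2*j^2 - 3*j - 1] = 48*j - 4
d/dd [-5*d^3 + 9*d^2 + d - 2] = -15*d^2 + 18*d + 1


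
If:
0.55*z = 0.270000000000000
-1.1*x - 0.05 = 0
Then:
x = -0.05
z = 0.49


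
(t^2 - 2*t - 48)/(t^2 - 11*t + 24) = (t + 6)/(t - 3)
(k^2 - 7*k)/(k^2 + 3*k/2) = 2*(k - 7)/(2*k + 3)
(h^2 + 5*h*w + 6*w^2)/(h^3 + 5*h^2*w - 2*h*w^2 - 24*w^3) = (-h - 2*w)/(-h^2 - 2*h*w + 8*w^2)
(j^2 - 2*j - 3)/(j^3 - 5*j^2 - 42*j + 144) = (j + 1)/(j^2 - 2*j - 48)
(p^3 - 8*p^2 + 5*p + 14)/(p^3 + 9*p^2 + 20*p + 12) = (p^2 - 9*p + 14)/(p^2 + 8*p + 12)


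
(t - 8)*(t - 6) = t^2 - 14*t + 48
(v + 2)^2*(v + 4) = v^3 + 8*v^2 + 20*v + 16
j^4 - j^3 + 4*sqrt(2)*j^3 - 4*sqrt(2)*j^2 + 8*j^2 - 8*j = j*(j - 1)*(j + 2*sqrt(2))^2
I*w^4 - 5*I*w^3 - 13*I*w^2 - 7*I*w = w*(w - 7)*(w + 1)*(I*w + I)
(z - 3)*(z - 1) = z^2 - 4*z + 3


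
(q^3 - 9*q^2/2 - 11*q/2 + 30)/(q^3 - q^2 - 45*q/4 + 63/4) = 2*(2*q^2 - 3*q - 20)/(4*q^2 + 8*q - 21)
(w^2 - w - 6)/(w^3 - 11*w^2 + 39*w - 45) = (w + 2)/(w^2 - 8*w + 15)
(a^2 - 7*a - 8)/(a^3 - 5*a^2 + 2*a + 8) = (a - 8)/(a^2 - 6*a + 8)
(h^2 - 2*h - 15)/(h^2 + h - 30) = (h + 3)/(h + 6)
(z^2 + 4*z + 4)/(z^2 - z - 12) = (z^2 + 4*z + 4)/(z^2 - z - 12)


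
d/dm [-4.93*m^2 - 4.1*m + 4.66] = -9.86*m - 4.1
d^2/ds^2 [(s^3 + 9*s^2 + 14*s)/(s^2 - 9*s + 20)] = 24*(13*s^3 - 90*s^2 + 30*s + 510)/(s^6 - 27*s^5 + 303*s^4 - 1809*s^3 + 6060*s^2 - 10800*s + 8000)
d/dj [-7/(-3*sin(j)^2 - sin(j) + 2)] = -7*(6*sin(j) + 1)*cos(j)/(3*sin(j)^2 + sin(j) - 2)^2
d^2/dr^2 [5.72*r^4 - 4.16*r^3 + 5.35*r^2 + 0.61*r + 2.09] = 68.64*r^2 - 24.96*r + 10.7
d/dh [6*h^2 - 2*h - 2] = 12*h - 2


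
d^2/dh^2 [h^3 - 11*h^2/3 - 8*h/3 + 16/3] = 6*h - 22/3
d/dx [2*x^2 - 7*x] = 4*x - 7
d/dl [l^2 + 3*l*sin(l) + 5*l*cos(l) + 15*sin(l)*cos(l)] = -5*l*sin(l) + 3*l*cos(l) + 2*l + 3*sin(l) + 5*cos(l) + 15*cos(2*l)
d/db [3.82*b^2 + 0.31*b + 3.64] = 7.64*b + 0.31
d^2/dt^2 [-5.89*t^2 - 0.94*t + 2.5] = -11.7800000000000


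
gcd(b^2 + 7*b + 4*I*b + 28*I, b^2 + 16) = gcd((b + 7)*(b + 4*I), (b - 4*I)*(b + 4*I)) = b + 4*I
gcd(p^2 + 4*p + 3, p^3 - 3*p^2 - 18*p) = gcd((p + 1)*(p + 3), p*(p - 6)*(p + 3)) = p + 3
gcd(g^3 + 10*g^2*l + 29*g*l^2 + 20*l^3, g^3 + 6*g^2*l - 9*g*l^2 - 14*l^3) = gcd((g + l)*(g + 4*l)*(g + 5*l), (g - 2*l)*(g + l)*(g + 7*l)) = g + l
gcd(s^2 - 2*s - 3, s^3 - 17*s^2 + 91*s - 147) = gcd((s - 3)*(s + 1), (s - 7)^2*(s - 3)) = s - 3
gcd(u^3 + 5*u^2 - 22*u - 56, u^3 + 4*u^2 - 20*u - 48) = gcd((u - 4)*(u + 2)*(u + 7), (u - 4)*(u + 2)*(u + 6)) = u^2 - 2*u - 8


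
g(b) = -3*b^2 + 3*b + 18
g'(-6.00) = 39.00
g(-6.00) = -108.00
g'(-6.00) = 39.00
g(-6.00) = -108.00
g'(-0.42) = 5.52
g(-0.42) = 16.21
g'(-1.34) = 11.04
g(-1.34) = 8.59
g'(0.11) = 2.34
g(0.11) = 18.29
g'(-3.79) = 25.74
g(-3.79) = -36.46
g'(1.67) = -7.02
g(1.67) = 14.64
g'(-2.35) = 17.10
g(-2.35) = -5.62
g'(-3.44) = 23.64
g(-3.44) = -27.82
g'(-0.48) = 5.88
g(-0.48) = 15.87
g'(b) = 3 - 6*b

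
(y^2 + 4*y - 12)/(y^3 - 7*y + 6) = (y + 6)/(y^2 + 2*y - 3)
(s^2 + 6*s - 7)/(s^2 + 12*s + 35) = (s - 1)/(s + 5)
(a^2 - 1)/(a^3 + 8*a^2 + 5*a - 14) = (a + 1)/(a^2 + 9*a + 14)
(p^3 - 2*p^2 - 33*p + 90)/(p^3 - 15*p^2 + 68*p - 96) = (p^2 + p - 30)/(p^2 - 12*p + 32)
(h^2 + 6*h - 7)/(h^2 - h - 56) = (h - 1)/(h - 8)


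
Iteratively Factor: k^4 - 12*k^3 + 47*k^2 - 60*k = (k - 3)*(k^3 - 9*k^2 + 20*k) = k*(k - 3)*(k^2 - 9*k + 20) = k*(k - 4)*(k - 3)*(k - 5)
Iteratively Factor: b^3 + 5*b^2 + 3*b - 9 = (b - 1)*(b^2 + 6*b + 9) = (b - 1)*(b + 3)*(b + 3)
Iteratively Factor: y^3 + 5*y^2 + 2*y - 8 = (y + 4)*(y^2 + y - 2) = (y + 2)*(y + 4)*(y - 1)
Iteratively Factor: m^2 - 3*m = (m)*(m - 3)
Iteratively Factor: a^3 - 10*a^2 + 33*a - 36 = (a - 3)*(a^2 - 7*a + 12) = (a - 4)*(a - 3)*(a - 3)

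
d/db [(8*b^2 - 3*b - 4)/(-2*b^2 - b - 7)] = (-14*b^2 - 128*b + 17)/(4*b^4 + 4*b^3 + 29*b^2 + 14*b + 49)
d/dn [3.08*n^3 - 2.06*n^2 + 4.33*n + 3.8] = 9.24*n^2 - 4.12*n + 4.33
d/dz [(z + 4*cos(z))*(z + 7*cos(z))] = -11*z*sin(z) + 2*z - 28*sin(2*z) + 11*cos(z)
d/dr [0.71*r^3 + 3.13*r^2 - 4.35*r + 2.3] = 2.13*r^2 + 6.26*r - 4.35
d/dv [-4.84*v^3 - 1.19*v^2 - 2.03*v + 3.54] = -14.52*v^2 - 2.38*v - 2.03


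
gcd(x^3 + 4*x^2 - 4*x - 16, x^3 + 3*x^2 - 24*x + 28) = x - 2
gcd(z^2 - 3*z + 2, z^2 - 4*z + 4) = z - 2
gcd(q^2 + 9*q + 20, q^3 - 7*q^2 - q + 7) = 1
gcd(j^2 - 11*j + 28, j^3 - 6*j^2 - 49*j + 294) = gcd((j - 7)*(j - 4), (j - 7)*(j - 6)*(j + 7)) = j - 7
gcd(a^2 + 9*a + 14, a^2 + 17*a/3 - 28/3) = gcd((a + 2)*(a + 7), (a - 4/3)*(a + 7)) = a + 7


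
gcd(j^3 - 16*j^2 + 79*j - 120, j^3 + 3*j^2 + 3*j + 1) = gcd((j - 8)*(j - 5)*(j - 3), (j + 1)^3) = 1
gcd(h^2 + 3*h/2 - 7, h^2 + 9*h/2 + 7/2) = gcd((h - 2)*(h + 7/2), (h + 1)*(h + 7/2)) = h + 7/2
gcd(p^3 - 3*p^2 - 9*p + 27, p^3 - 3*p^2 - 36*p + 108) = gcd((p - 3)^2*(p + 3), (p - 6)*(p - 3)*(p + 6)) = p - 3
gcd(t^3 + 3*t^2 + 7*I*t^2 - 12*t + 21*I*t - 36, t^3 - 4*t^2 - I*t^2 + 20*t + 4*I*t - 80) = t + 4*I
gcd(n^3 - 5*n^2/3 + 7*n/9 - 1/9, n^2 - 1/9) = n - 1/3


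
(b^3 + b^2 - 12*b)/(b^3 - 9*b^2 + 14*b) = (b^2 + b - 12)/(b^2 - 9*b + 14)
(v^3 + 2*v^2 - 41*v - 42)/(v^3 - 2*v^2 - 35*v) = (-v^3 - 2*v^2 + 41*v + 42)/(v*(-v^2 + 2*v + 35))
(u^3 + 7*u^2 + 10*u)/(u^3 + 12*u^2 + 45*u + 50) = u/(u + 5)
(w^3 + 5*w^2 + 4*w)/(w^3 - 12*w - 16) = w*(w^2 + 5*w + 4)/(w^3 - 12*w - 16)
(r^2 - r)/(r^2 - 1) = r/(r + 1)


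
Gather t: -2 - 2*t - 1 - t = -3*t - 3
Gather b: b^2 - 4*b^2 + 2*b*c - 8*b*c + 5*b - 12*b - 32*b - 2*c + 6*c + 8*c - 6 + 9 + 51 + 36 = -3*b^2 + b*(-6*c - 39) + 12*c + 90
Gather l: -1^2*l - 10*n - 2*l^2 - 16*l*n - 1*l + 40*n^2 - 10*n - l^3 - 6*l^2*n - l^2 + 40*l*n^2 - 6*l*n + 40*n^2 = -l^3 + l^2*(-6*n - 3) + l*(40*n^2 - 22*n - 2) + 80*n^2 - 20*n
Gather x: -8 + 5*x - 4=5*x - 12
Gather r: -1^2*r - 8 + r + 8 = 0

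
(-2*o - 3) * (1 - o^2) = 2*o^3 + 3*o^2 - 2*o - 3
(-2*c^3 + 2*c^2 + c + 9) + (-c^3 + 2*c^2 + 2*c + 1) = -3*c^3 + 4*c^2 + 3*c + 10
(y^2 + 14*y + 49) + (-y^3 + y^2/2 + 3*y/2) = -y^3 + 3*y^2/2 + 31*y/2 + 49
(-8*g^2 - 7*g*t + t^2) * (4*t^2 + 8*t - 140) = -32*g^2*t^2 - 64*g^2*t + 1120*g^2 - 28*g*t^3 - 56*g*t^2 + 980*g*t + 4*t^4 + 8*t^3 - 140*t^2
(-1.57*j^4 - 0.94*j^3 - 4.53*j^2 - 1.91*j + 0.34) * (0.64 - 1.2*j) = 1.884*j^5 + 0.1232*j^4 + 4.8344*j^3 - 0.6072*j^2 - 1.6304*j + 0.2176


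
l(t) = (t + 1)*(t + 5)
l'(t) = 2*t + 6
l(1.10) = 12.81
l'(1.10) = 8.20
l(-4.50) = -1.75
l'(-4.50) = -3.00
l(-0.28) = 3.40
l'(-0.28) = 5.44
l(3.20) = 34.44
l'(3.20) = 12.40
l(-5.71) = 3.34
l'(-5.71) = -5.42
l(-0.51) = 2.20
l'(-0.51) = 4.98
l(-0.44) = 2.55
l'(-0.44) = 5.12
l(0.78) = 10.29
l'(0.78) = 7.56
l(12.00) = 221.00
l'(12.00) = 30.00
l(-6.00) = 5.00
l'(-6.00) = -6.00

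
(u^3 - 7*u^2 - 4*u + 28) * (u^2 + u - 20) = u^5 - 6*u^4 - 31*u^3 + 164*u^2 + 108*u - 560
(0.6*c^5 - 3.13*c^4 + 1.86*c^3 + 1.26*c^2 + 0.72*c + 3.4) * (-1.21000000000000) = -0.726*c^5 + 3.7873*c^4 - 2.2506*c^3 - 1.5246*c^2 - 0.8712*c - 4.114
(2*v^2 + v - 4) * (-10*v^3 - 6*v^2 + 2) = -20*v^5 - 22*v^4 + 34*v^3 + 28*v^2 + 2*v - 8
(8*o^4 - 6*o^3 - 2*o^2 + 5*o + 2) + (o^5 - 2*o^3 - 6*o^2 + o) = o^5 + 8*o^4 - 8*o^3 - 8*o^2 + 6*o + 2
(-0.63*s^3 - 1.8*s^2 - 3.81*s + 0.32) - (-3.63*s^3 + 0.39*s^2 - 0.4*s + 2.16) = 3.0*s^3 - 2.19*s^2 - 3.41*s - 1.84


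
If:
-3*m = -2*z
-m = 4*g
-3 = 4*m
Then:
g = 3/16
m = -3/4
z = -9/8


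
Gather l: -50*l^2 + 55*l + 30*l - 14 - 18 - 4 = -50*l^2 + 85*l - 36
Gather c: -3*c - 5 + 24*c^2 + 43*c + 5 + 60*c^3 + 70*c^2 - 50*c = 60*c^3 + 94*c^2 - 10*c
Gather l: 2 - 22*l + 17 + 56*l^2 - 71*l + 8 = 56*l^2 - 93*l + 27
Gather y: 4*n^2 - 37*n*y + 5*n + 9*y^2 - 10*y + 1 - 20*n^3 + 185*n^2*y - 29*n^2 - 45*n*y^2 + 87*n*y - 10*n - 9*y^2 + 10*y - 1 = -20*n^3 - 25*n^2 - 45*n*y^2 - 5*n + y*(185*n^2 + 50*n)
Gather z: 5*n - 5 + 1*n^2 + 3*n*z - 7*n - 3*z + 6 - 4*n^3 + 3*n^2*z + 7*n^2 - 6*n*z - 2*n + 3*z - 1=-4*n^3 + 8*n^2 - 4*n + z*(3*n^2 - 3*n)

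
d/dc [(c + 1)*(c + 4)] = 2*c + 5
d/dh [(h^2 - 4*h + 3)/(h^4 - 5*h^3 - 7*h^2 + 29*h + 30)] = (-2*h^3 + 5*h^2 - 4*h - 23)/(h^6 - 4*h^5 - 22*h^4 + 32*h^3 + 209*h^2 + 260*h + 100)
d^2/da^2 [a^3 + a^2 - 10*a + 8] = 6*a + 2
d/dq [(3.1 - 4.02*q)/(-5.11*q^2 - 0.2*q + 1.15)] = (-20.5422*q^2 + 31.682*q - 4.003)/(26.1121*q^4 + 2.044*q^3 - 11.713*q^2 - 0.46*q + 1.3225)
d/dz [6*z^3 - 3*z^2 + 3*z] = 18*z^2 - 6*z + 3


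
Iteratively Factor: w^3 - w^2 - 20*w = (w - 5)*(w^2 + 4*w) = (w - 5)*(w + 4)*(w)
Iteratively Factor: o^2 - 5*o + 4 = (o - 1)*(o - 4)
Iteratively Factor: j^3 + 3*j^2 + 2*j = (j)*(j^2 + 3*j + 2) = j*(j + 1)*(j + 2)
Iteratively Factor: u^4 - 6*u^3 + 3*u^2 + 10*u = (u - 2)*(u^3 - 4*u^2 - 5*u) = (u - 2)*(u + 1)*(u^2 - 5*u) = (u - 5)*(u - 2)*(u + 1)*(u)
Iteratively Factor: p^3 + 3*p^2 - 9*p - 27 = (p + 3)*(p^2 - 9) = (p + 3)^2*(p - 3)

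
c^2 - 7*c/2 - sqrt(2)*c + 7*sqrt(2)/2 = (c - 7/2)*(c - sqrt(2))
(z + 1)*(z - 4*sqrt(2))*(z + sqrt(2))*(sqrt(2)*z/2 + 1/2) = sqrt(2)*z^4/2 - 5*z^3/2 + sqrt(2)*z^3/2 - 11*sqrt(2)*z^2/2 - 5*z^2/2 - 11*sqrt(2)*z/2 - 4*z - 4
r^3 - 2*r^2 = r^2*(r - 2)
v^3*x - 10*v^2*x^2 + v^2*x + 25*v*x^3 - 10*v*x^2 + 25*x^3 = (v - 5*x)^2*(v*x + x)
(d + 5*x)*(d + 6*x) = d^2 + 11*d*x + 30*x^2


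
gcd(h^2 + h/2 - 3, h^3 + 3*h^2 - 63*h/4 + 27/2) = h - 3/2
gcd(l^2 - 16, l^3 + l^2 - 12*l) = l + 4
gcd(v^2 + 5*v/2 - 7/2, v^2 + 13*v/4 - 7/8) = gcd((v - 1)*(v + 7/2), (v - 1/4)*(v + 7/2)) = v + 7/2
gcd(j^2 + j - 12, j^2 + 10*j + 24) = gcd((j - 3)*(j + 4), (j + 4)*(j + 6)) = j + 4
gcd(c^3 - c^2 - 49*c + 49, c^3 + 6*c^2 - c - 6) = c - 1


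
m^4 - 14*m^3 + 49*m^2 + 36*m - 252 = (m - 7)*(m - 6)*(m - 3)*(m + 2)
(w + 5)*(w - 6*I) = w^2 + 5*w - 6*I*w - 30*I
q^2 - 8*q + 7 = (q - 7)*(q - 1)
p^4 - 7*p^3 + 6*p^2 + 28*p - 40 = (p - 5)*(p - 2)^2*(p + 2)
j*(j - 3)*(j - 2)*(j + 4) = j^4 - j^3 - 14*j^2 + 24*j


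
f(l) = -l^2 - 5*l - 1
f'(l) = -2*l - 5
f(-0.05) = -0.75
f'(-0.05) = -4.90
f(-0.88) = 2.63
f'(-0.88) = -3.24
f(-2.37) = 5.23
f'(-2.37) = -0.26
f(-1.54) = 4.33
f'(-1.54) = -1.92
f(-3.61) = 4.02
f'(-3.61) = 2.22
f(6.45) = -74.85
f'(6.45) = -17.90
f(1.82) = -13.41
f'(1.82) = -8.64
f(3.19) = -27.13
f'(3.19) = -11.38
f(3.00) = -25.00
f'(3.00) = -11.00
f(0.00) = -1.00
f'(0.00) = -5.00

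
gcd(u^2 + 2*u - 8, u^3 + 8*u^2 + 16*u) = u + 4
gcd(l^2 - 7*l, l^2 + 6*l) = l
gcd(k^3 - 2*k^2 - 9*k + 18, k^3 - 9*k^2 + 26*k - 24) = k^2 - 5*k + 6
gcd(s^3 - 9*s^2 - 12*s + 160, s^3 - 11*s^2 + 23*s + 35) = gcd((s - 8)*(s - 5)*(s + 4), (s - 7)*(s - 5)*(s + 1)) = s - 5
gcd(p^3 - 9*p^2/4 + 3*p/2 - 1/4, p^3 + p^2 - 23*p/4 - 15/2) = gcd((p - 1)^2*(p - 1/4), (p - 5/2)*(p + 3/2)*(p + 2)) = 1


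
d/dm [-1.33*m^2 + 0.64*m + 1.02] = 0.64 - 2.66*m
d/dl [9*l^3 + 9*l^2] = 9*l*(3*l + 2)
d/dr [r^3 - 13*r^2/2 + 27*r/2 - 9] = 3*r^2 - 13*r + 27/2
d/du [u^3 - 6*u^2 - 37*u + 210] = 3*u^2 - 12*u - 37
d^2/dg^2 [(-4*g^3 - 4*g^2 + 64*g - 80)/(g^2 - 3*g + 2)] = 48/(g^3 - 3*g^2 + 3*g - 1)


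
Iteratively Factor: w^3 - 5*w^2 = (w)*(w^2 - 5*w) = w^2*(w - 5)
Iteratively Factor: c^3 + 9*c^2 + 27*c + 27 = (c + 3)*(c^2 + 6*c + 9) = (c + 3)^2*(c + 3)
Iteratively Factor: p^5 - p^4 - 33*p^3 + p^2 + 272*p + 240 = (p - 5)*(p^4 + 4*p^3 - 13*p^2 - 64*p - 48) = (p - 5)*(p + 3)*(p^3 + p^2 - 16*p - 16) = (p - 5)*(p + 1)*(p + 3)*(p^2 - 16) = (p - 5)*(p + 1)*(p + 3)*(p + 4)*(p - 4)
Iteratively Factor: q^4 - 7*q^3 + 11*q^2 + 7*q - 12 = (q - 3)*(q^3 - 4*q^2 - q + 4) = (q - 3)*(q - 1)*(q^2 - 3*q - 4) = (q - 4)*(q - 3)*(q - 1)*(q + 1)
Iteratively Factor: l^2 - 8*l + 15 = (l - 5)*(l - 3)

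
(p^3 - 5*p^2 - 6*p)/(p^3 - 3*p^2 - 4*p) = (p - 6)/(p - 4)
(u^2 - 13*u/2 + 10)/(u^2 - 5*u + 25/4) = 2*(u - 4)/(2*u - 5)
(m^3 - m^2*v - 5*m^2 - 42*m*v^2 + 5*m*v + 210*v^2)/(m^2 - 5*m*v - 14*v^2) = (m^2 + 6*m*v - 5*m - 30*v)/(m + 2*v)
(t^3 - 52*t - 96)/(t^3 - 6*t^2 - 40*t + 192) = (t + 2)/(t - 4)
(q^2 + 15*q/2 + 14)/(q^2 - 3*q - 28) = (q + 7/2)/(q - 7)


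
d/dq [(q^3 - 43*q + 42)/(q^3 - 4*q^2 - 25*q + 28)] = 2*(-2*q^2 + 14*q - 77)/(q^4 - 6*q^3 - 47*q^2 + 168*q + 784)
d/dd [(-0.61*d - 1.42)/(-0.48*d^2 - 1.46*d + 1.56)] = (0.2928*d^2 + 0.8906*d - (0.61*d + 1.42)*(0.96*d + 1.46) - 0.9516)/(0.48*d^2 + 1.46*d - 1.56)^2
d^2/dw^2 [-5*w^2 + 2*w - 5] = -10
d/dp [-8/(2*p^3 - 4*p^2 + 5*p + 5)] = 8*(6*p^2 - 8*p + 5)/(2*p^3 - 4*p^2 + 5*p + 5)^2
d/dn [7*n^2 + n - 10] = 14*n + 1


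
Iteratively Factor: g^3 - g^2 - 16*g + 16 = (g - 4)*(g^2 + 3*g - 4) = (g - 4)*(g - 1)*(g + 4)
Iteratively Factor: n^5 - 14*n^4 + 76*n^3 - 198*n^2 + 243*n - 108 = (n - 4)*(n^4 - 10*n^3 + 36*n^2 - 54*n + 27) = (n - 4)*(n - 3)*(n^3 - 7*n^2 + 15*n - 9) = (n - 4)*(n - 3)^2*(n^2 - 4*n + 3) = (n - 4)*(n - 3)^2*(n - 1)*(n - 3)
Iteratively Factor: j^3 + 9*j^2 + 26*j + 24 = (j + 2)*(j^2 + 7*j + 12) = (j + 2)*(j + 4)*(j + 3)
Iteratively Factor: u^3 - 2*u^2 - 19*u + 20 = (u - 5)*(u^2 + 3*u - 4) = (u - 5)*(u + 4)*(u - 1)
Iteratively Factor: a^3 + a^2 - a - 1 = (a - 1)*(a^2 + 2*a + 1) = (a - 1)*(a + 1)*(a + 1)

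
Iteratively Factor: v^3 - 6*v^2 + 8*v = (v - 4)*(v^2 - 2*v) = (v - 4)*(v - 2)*(v)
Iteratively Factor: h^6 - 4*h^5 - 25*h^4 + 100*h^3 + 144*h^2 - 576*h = (h - 4)*(h^5 - 25*h^3 + 144*h) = h*(h - 4)*(h^4 - 25*h^2 + 144) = h*(h - 4)*(h + 4)*(h^3 - 4*h^2 - 9*h + 36) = h*(h - 4)^2*(h + 4)*(h^2 - 9) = h*(h - 4)^2*(h - 3)*(h + 4)*(h + 3)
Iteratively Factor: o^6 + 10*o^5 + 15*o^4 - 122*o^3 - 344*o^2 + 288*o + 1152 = (o - 3)*(o^5 + 13*o^4 + 54*o^3 + 40*o^2 - 224*o - 384) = (o - 3)*(o + 4)*(o^4 + 9*o^3 + 18*o^2 - 32*o - 96) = (o - 3)*(o + 4)^2*(o^3 + 5*o^2 - 2*o - 24) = (o - 3)*(o - 2)*(o + 4)^2*(o^2 + 7*o + 12) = (o - 3)*(o - 2)*(o + 3)*(o + 4)^2*(o + 4)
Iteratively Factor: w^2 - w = (w)*(w - 1)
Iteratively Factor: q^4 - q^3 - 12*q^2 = (q - 4)*(q^3 + 3*q^2) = q*(q - 4)*(q^2 + 3*q) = q*(q - 4)*(q + 3)*(q)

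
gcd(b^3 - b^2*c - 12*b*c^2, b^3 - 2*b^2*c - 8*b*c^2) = b^2 - 4*b*c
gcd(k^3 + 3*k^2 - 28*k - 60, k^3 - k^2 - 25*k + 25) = k - 5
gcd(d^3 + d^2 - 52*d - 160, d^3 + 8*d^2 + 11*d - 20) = d^2 + 9*d + 20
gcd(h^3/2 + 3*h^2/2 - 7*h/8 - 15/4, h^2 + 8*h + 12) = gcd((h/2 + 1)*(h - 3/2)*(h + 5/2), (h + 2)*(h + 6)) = h + 2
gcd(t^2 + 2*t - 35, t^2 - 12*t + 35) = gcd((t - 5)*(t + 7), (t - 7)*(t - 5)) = t - 5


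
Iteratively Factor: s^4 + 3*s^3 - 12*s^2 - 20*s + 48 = (s + 4)*(s^3 - s^2 - 8*s + 12) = (s - 2)*(s + 4)*(s^2 + s - 6) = (s - 2)^2*(s + 4)*(s + 3)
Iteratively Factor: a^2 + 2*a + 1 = (a + 1)*(a + 1)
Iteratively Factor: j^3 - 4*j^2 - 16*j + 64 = (j - 4)*(j^2 - 16) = (j - 4)*(j + 4)*(j - 4)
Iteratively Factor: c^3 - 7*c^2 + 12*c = (c - 4)*(c^2 - 3*c) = c*(c - 4)*(c - 3)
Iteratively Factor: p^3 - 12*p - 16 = (p + 2)*(p^2 - 2*p - 8) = (p + 2)^2*(p - 4)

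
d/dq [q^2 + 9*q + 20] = 2*q + 9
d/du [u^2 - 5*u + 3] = 2*u - 5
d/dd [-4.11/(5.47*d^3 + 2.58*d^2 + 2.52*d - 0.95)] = (67.4451*d^2 + 21.2076*d + 10.3572)/(5.47*d^3 + 2.58*d^2 + 2.52*d - 0.95)^2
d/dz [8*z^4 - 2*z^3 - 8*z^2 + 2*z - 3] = 32*z^3 - 6*z^2 - 16*z + 2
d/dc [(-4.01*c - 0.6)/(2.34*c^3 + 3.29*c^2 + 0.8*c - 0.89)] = (18.7668*c^3 + 17.4049*c^2 + 3.948*c + 4.0489)/(5.4756*c^6 + 15.3972*c^5 + 14.5681*c^4 + 1.0988*c^3 - 5.2162*c^2 - 1.424*c + 0.7921)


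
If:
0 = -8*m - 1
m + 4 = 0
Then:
No Solution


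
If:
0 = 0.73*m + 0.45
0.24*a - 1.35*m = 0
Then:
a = -3.47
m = -0.62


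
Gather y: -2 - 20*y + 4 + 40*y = 20*y + 2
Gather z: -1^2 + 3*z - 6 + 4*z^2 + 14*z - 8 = 4*z^2 + 17*z - 15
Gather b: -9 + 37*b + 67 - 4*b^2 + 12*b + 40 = -4*b^2 + 49*b + 98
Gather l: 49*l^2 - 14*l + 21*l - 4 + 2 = 49*l^2 + 7*l - 2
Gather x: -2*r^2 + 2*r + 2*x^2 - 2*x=-2*r^2 + 2*r + 2*x^2 - 2*x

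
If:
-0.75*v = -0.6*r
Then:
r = 1.25*v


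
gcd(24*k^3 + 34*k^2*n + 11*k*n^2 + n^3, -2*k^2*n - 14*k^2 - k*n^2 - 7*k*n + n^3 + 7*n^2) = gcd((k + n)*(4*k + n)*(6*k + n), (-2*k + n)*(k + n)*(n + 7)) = k + n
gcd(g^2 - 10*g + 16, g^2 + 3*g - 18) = 1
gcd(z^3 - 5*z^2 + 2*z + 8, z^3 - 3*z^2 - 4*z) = z^2 - 3*z - 4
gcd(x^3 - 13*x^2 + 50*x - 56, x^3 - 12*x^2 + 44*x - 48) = x^2 - 6*x + 8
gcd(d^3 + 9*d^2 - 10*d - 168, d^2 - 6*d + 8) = d - 4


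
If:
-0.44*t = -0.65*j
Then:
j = 0.676923076923077*t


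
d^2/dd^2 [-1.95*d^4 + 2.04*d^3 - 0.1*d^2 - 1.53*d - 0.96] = -23.4*d^2 + 12.24*d - 0.2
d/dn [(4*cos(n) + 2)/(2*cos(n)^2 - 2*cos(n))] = (2*cos(n) + cos(2*n))*sin(n)/((cos(n) - 1)^2*cos(n)^2)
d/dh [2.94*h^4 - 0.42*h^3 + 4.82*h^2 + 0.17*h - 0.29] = 11.76*h^3 - 1.26*h^2 + 9.64*h + 0.17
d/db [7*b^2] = 14*b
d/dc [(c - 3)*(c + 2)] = 2*c - 1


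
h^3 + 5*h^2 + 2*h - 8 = (h - 1)*(h + 2)*(h + 4)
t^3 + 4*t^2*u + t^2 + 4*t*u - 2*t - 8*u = (t - 1)*(t + 2)*(t + 4*u)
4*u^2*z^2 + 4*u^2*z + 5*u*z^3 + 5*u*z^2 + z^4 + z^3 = z*(u + z)*(4*u + z)*(z + 1)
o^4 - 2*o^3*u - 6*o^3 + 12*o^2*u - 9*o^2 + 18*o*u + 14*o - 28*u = (o - 7)*(o - 1)*(o + 2)*(o - 2*u)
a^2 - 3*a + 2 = (a - 2)*(a - 1)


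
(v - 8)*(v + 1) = v^2 - 7*v - 8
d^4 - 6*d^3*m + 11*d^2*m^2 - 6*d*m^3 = d*(d - 3*m)*(d - 2*m)*(d - m)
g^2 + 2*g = g*(g + 2)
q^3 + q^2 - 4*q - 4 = (q - 2)*(q + 1)*(q + 2)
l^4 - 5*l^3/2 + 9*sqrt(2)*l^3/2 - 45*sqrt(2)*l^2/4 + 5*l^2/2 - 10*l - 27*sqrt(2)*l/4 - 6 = (l - 3)*(l + 1/2)*(l + sqrt(2)/2)*(l + 4*sqrt(2))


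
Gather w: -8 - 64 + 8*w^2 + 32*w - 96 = 8*w^2 + 32*w - 168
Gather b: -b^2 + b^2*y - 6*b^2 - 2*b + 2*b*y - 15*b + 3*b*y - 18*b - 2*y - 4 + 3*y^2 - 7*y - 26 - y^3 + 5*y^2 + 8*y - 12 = b^2*(y - 7) + b*(5*y - 35) - y^3 + 8*y^2 - y - 42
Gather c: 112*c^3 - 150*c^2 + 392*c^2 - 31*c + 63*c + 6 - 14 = 112*c^3 + 242*c^2 + 32*c - 8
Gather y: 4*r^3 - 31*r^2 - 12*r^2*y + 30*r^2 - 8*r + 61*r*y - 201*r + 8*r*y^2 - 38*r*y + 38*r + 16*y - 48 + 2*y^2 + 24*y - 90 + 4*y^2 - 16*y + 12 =4*r^3 - r^2 - 171*r + y^2*(8*r + 6) + y*(-12*r^2 + 23*r + 24) - 126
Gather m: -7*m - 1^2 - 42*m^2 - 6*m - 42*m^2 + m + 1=-84*m^2 - 12*m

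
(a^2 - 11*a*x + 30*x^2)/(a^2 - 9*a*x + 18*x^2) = (-a + 5*x)/(-a + 3*x)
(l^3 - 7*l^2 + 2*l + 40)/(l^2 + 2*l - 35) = (l^2 - 2*l - 8)/(l + 7)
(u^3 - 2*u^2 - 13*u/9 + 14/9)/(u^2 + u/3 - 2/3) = u - 7/3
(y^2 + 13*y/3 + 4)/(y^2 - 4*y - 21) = (y + 4/3)/(y - 7)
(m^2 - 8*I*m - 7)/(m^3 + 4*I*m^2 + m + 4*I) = (m - 7*I)/(m^2 + 5*I*m - 4)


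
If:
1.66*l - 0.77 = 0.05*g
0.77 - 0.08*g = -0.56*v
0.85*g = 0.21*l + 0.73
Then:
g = 0.98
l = 0.49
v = -1.23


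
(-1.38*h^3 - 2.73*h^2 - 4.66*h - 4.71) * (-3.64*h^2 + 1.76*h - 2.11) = 5.0232*h^5 + 7.5084*h^4 + 15.0694*h^3 + 14.7031*h^2 + 1.543*h + 9.9381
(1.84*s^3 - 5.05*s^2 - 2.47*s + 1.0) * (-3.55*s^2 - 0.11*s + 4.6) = -6.532*s^5 + 17.7251*s^4 + 17.788*s^3 - 26.5083*s^2 - 11.472*s + 4.6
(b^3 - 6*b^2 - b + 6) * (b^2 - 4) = b^5 - 6*b^4 - 5*b^3 + 30*b^2 + 4*b - 24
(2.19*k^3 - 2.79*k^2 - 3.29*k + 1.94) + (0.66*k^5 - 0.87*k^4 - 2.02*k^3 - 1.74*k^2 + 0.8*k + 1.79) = 0.66*k^5 - 0.87*k^4 + 0.17*k^3 - 4.53*k^2 - 2.49*k + 3.73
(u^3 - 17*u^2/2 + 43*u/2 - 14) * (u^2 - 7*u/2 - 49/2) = u^5 - 12*u^4 + 107*u^3/4 + 119*u^2 - 1911*u/4 + 343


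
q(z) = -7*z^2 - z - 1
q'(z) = -14*z - 1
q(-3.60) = -88.12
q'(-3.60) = 49.40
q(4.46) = -144.70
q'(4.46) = -63.44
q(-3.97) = -107.36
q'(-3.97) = 54.58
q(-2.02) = -27.54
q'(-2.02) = 27.28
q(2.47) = -46.18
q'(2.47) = -35.58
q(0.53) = -3.50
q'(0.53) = -8.42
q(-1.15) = -9.11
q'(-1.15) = 15.10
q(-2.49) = -41.91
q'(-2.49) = 33.86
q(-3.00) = -61.00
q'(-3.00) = 41.00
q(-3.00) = -61.00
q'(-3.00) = 41.00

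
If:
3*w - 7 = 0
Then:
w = 7/3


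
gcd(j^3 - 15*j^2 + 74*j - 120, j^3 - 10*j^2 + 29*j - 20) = j^2 - 9*j + 20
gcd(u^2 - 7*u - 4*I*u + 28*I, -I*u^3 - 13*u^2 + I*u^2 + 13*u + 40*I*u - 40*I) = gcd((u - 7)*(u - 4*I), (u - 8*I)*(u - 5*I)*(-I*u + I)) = 1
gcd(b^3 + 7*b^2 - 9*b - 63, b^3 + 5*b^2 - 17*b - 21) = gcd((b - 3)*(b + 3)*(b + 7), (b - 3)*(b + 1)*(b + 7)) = b^2 + 4*b - 21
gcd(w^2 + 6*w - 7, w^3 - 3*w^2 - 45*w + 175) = w + 7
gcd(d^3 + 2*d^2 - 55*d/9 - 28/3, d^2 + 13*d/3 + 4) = d^2 + 13*d/3 + 4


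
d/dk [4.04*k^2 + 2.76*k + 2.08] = 8.08*k + 2.76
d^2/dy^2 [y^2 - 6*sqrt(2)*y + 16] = 2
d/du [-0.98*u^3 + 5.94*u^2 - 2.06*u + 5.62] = -2.94*u^2 + 11.88*u - 2.06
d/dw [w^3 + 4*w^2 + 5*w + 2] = 3*w^2 + 8*w + 5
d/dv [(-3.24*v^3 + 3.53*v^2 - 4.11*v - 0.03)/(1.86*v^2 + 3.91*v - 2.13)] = (-6.0264*v^4 - 25.3368*v^3 + 42.1505*v^2 - 14.9262*v + 8.8716)/(3.4596*v^4 + 14.5452*v^3 + 7.3645*v^2 - 16.6566*v + 4.5369)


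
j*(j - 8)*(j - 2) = j^3 - 10*j^2 + 16*j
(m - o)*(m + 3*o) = m^2 + 2*m*o - 3*o^2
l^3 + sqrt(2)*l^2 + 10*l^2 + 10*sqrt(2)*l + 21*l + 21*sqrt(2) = (l + 3)*(l + 7)*(l + sqrt(2))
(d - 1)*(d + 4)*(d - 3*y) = d^3 - 3*d^2*y + 3*d^2 - 9*d*y - 4*d + 12*y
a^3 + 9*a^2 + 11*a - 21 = (a - 1)*(a + 3)*(a + 7)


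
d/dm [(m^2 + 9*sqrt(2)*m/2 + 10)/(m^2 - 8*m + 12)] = (-16*m^2 - 9*sqrt(2)*m^2 + 8*m + 108*sqrt(2) + 160)/(2*(m^4 - 16*m^3 + 88*m^2 - 192*m + 144))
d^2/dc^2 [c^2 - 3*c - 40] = 2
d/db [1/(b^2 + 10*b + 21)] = 2*(-b - 5)/(b^2 + 10*b + 21)^2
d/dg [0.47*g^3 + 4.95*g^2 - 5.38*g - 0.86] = 1.41*g^2 + 9.9*g - 5.38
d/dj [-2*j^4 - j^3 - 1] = j^2*(-8*j - 3)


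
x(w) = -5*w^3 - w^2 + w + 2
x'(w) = -15*w^2 - 2*w + 1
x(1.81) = -29.11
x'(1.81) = -51.76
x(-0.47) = 1.83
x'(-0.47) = -1.37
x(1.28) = -8.84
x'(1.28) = -26.14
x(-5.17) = 661.04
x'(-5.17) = -389.59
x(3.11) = -154.96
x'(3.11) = -150.30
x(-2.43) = 65.41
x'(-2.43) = -82.71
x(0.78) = -0.20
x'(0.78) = -9.69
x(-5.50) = 798.12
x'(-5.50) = -441.75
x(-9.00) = 3557.00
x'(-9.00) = -1196.00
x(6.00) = -1108.00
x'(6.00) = -551.00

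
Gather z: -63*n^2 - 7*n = -63*n^2 - 7*n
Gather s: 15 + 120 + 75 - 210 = 0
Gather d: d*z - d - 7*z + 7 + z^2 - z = d*(z - 1) + z^2 - 8*z + 7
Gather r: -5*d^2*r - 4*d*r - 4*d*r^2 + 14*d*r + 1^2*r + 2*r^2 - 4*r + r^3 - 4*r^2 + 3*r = r^3 + r^2*(-4*d - 2) + r*(-5*d^2 + 10*d)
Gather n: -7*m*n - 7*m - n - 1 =-7*m + n*(-7*m - 1) - 1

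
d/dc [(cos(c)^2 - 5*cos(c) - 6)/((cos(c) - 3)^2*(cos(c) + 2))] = (cos(c)^3 - 7*cos(c)^2 - 16*cos(c) - 36)*sin(c)/((cos(c) - 3)^3*(cos(c) + 2)^2)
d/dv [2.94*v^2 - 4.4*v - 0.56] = 5.88*v - 4.4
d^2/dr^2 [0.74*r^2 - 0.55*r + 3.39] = 1.48000000000000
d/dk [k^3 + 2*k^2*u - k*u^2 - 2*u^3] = 3*k^2 + 4*k*u - u^2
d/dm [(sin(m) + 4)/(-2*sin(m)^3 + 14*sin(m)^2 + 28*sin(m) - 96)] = (2*sin(m)^3 + 5*sin(m)^2 - 56*sin(m) - 104)*cos(m)/(2*(sin(m)^3 - 7*sin(m)^2 - 14*sin(m) + 48)^2)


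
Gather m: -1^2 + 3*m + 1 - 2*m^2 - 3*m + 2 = 2 - 2*m^2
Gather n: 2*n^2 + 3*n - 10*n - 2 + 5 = 2*n^2 - 7*n + 3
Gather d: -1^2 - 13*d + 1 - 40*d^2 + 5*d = -40*d^2 - 8*d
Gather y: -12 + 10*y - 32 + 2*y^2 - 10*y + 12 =2*y^2 - 32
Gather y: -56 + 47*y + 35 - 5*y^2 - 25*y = -5*y^2 + 22*y - 21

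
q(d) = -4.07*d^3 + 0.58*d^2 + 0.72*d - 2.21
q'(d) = -12.21*d^2 + 1.16*d + 0.72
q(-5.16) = 568.69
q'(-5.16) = -330.36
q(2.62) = -69.54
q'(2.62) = -80.06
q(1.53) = -14.33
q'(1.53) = -26.09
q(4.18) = -286.32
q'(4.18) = -207.77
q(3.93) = -237.47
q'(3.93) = -183.30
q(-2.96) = 106.29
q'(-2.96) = -109.69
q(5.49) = -654.24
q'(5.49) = -360.92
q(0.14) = -2.11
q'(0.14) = 0.64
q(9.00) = -2915.78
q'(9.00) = -977.85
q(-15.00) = 13853.74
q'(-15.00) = -2763.93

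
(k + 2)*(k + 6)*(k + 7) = k^3 + 15*k^2 + 68*k + 84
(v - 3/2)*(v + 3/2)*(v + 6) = v^3 + 6*v^2 - 9*v/4 - 27/2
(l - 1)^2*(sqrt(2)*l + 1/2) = sqrt(2)*l^3 - 2*sqrt(2)*l^2 + l^2/2 - l + sqrt(2)*l + 1/2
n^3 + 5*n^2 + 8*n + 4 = (n + 1)*(n + 2)^2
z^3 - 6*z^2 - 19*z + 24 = (z - 8)*(z - 1)*(z + 3)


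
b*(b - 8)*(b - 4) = b^3 - 12*b^2 + 32*b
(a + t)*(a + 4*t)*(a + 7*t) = a^3 + 12*a^2*t + 39*a*t^2 + 28*t^3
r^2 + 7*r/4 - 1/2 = (r - 1/4)*(r + 2)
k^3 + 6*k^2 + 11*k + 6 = (k + 1)*(k + 2)*(k + 3)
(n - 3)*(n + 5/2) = n^2 - n/2 - 15/2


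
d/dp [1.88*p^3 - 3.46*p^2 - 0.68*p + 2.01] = 5.64*p^2 - 6.92*p - 0.68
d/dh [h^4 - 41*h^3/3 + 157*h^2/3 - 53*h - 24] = 4*h^3 - 41*h^2 + 314*h/3 - 53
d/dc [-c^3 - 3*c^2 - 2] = 3*c*(-c - 2)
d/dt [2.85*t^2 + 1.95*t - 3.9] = 5.7*t + 1.95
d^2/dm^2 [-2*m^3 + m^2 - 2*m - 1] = 2 - 12*m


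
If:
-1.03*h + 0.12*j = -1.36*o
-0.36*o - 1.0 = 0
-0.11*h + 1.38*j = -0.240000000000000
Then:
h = -3.72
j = -0.47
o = -2.78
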